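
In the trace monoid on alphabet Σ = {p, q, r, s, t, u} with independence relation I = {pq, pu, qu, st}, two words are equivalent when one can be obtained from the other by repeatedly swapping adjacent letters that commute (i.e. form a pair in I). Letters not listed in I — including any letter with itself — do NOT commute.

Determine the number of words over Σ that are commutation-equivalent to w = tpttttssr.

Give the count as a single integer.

15

drop 0:t onto floor
drop 1:p onto {0:t}
drop 2:t onto {1:p}
drop 3:t onto {2:t}
drop 4:t onto {3:t}
drop 5:t onto {4:t}
drop 6:s onto {1:p}
drop 7:s onto {6:s}
drop 8:r onto {5:t, 7:s}
ground layer = {0:t}
drop-orders for the pieces not yet dropped (sum over which currently-grounded one goes next):
  1 to go: {8} 1
  2 to go: {5,8} 1  {7,8} 1
  3 to go: {4,5,8} 1  {5,7,8} 2  {6,7,8} 1
  4 to go: {3,4,5,8} 1  {4,5,7,8} 3  {5,6,7,8} 3
  5 to go: {2,3,4,5,8} 1  {3,4,5,7,8} 4  {4,5,6,7,8} 6
  6 to go: {2,3,4,5,7,8} 5  {3,4,5,6,7,8} 10
  7 to go: {2,3,4,5,6,7,8} 15
  if 0:t drops first: 15 orders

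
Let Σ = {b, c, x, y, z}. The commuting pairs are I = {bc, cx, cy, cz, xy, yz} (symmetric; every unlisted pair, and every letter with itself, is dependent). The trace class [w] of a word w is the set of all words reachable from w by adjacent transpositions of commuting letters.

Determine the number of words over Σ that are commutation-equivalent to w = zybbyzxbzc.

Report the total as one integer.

60

drop 0:z onto floor
drop 1:y onto floor
drop 2:b onto {0:z, 1:y}
drop 3:b onto {2:b}
drop 4:y onto {3:b}
drop 5:z onto {3:b}
drop 6:x onto {5:z}
drop 7:b onto {4:y, 6:x}
drop 8:z onto {7:b}
drop 9:c onto floor
ground layer = {0:z, 1:y, 9:c}
drop-orders for the pieces not yet dropped (sum over which currently-grounded one goes next):
  1 to go: {8} 1  {9} 1
  2 to go: {7,8} 1  {8,9} 2
  3 to go: {4,7,8} 1  {6,7,8} 1  {7,8,9} 3
  4 to go: {4,6,7,8} 2  {4,7,8,9} 4  {5,6,7,8} 1  {6,7,8,9} 4
  5 to go: {4,5,6,7,8} 3  {4,6,7,8,9} 10  {5,6,7,8,9} 5
  6 to go: {3,4,5,6,7,8} 3  {4,5,6,7,8,9} 18
  7 to go: {2,3,4,5,6,7,8} 3  {3,4,5,6,7,8,9} 21
  8 to go: {0,2,3,4,5,6,7,8} 3  {1,2,3,4,5,6,7,8} 3  {2,3,4,5,6,7,8,9} 24
  if 0:z drops first: 27 orders
  if 1:y drops first: 27 orders
  if 9:c drops first: 6 orders
heap linearizations: 60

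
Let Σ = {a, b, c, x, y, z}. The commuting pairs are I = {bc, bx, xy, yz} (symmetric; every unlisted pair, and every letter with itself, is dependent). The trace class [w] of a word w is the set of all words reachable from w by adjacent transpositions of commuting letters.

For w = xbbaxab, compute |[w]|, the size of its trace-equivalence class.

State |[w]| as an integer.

3

#0=x has no predecessor
#1=b has no predecessor
#2=b depends on [1:b]
#3=a depends on [0:x, 2:b]
#4=x depends on [3:a]
#5=a depends on [4:x]
#6=b depends on [5:a]
sources: [0:x, 1:b]
N(rest) = Σ N(rest − s) over sources s of rest; N(one piece) = 1:
  size 1 → [6]=1
  size 2 → [5,6]=1
  size 3 → [4,5,6]=1
  size 4 → [3,4,5,6]=1
  size 5 → [0,3,4,5,6]=1  [2,3,4,5,6]=1
  first=0(x) contributes 1
  first=1(b) contributes 2
|[w]| = 3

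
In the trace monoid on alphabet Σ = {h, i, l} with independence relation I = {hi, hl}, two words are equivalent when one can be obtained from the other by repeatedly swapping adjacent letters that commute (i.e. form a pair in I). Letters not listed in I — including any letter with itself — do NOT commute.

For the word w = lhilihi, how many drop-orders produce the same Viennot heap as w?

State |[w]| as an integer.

21

drop 0:l onto floor
drop 1:h onto floor
drop 2:i onto {0:l}
drop 3:l onto {2:i}
drop 4:i onto {3:l}
drop 5:h onto {1:h}
drop 6:i onto {4:i}
ground layer = {0:l, 1:h}
drop-orders for the pieces not yet dropped (sum over which currently-grounded one goes next):
  1 to go: {5} 1  {6} 1
  2 to go: {1,5} 1  {4,6} 1  {5,6} 2
  3 to go: {1,5,6} 3  {3,4,6} 1  {4,5,6} 3
  4 to go: {1,4,5,6} 6  {2,3,4,6} 1  {3,4,5,6} 4
  5 to go: {0,2,3,4,6} 1  {1,3,4,5,6} 10  {2,3,4,5,6} 5
  if 0:l drops first: 15 orders
  if 1:h drops first: 6 orders
heap linearizations: 21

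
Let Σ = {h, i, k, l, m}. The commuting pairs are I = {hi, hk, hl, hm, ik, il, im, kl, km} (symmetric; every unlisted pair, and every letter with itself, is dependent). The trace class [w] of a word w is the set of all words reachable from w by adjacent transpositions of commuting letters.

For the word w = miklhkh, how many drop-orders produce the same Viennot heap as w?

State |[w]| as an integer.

0(m) covers ∅
1(i) covers ∅
2(k) covers ∅
3(l) covers 0:m
4(h) covers ∅
5(k) covers 2:k
6(h) covers 4:h
floor of heap: 0:m, 1:i, 2:k, 4:h
completions by unplaced set U, small U first (add the entries for U minus each lowest piece of U):
  |U|=1: {1}:1  {3}:1  {5}:1  {6}:1
  |U|=2: {0,3}:1  {1,3}:2  {1,5}:2  {1,6}:2  {2,5}:1  {3,5}:2  {3,6}:2  {4,6}:1  {5,6}:2
  |U|=3: {0,1,3}:3  {0,3,5}:3  {0,3,6}:3  {1,2,5}:3  {1,3,5}:6  {1,3,6}:6  {1,4,6}:3  {1,5,6}:6  {2,3,5}:3  {2,5,6}:3  {3,4,6}:3  {3,5,6}:6  {4,5,6}:3
  |U|=4: {0,1,3,5}:12  {0,1,3,6}:12  {0,2,3,5}:6  {0,3,4,6}:6  {0,3,5,6}:12  {1,2,3,5}:12  {1,2,5,6}:12  {1,3,4,6}:12  {1,3,5,6}:24  {1,4,5,6}:12  {2,3,5,6}:12  {2,4,5,6}:6  {3,4,5,6}:12
  |U|=5: {0,1,2,3,5}:30  {0,1,3,4,6}:30  {0,1,3,5,6}:60  {0,2,3,5,6}:30  {0,3,4,5,6}:30  {1,2,3,5,6}:60  {1,2,4,5,6}:30  {1,3,4,5,6}:60  {2,3,4,5,6}:30
  start at 0(m): 180
  start at 1(i): 90
  start at 2(k): 180
  start at 4(h): 180
sum over floor = 630

630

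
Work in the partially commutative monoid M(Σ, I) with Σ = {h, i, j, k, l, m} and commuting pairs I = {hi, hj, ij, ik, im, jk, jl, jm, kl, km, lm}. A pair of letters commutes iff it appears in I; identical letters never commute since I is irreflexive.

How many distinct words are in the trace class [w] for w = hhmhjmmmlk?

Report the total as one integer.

200

#0=h has no predecessor
#1=h depends on [0:h]
#2=m depends on [1:h]
#3=h depends on [2:m]
#4=j has no predecessor
#5=m depends on [3:h]
#6=m depends on [5:m]
#7=m depends on [6:m]
#8=l depends on [3:h]
#9=k depends on [3:h]
sources: [0:h, 4:j]
N(rest) = Σ N(rest − s) over sources s of rest; N(one piece) = 1:
  size 1 → [4]=1  [7]=1  [8]=1  [9]=1
  size 2 → [4,7]=2  [4,8]=2  [4,9]=2  [6,7]=1  [7,8]=2  [7,9]=2  [8,9]=2
  size 3 → [4,6,7]=3  [4,7,8]=6  [4,7,9]=6  [4,8,9]=6  [5,6,7]=1  [6,7,8]=3  [6,7,9]=3  [7,8,9]=6
  size 4 → [4,5,6,7]=4  [4,6,7,8]=12  [4,6,7,9]=12  [4,7,8,9]=24  [5,6,7,8]=4  [5,6,7,9]=4  [6,7,8,9]=12
  size 5 → [4,5,6,7,8]=20  [4,5,6,7,9]=20  [4,6,7,8,9]=60  [5,6,7,8,9]=20
  size 6 → [3,5,6,7,8,9]=20  [4,5,6,7,8,9]=120
  size 7 → [2,3,5,6,7,8,9]=20  [3,4,5,6,7,8,9]=140
  size 8 → [1,2,3,5,6,7,8,9]=20  [2,3,4,5,6,7,8,9]=160
  first=0(h) contributes 180
  first=4(j) contributes 20
|[w]| = 200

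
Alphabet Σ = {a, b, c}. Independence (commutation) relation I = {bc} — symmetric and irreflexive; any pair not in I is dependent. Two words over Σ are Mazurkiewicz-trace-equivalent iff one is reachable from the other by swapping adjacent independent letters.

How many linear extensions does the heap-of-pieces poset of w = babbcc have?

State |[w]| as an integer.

drop 0:b onto floor
drop 1:a onto {0:b}
drop 2:b onto {1:a}
drop 3:b onto {2:b}
drop 4:c onto {1:a}
drop 5:c onto {4:c}
ground layer = {0:b}
drop-orders for the pieces not yet dropped (sum over which currently-grounded one goes next):
  1 to go: {3} 1  {5} 1
  2 to go: {2,3} 1  {3,5} 2  {4,5} 1
  3 to go: {2,3,5} 3  {3,4,5} 3
  4 to go: {2,3,4,5} 6
  if 0:b drops first: 6 orders

6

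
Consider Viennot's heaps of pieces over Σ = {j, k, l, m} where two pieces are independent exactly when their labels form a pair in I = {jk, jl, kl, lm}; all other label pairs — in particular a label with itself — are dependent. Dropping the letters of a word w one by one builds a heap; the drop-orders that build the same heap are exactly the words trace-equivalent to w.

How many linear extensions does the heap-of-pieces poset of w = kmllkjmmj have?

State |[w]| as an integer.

#0=k has no predecessor
#1=m depends on [0:k]
#2=l has no predecessor
#3=l depends on [2:l]
#4=k depends on [1:m]
#5=j depends on [1:m]
#6=m depends on [4:k, 5:j]
#7=m depends on [6:m]
#8=j depends on [7:m]
sources: [0:k, 2:l]
N(rest) = Σ N(rest − s) over sources s of rest; N(one piece) = 1:
  size 1 → [3]=1  [8]=1
  size 2 → [2,3]=1  [3,8]=2  [7,8]=1
  size 3 → [2,3,8]=3  [3,7,8]=3  [6,7,8]=1
  size 4 → [2,3,7,8]=6  [3,6,7,8]=4  [4,6,7,8]=1  [5,6,7,8]=1
  size 5 → [2,3,6,7,8]=10  [3,4,6,7,8]=5  [3,5,6,7,8]=5  [4,5,6,7,8]=2
  size 6 → [1,4,5,6,7,8]=2  [2,3,4,6,7,8]=15  [2,3,5,6,7,8]=15  [3,4,5,6,7,8]=12
  size 7 → [0,1,4,5,6,7,8]=2  [1,3,4,5,6,7,8]=14  [2,3,4,5,6,7,8]=42
  first=0(k) contributes 56
  first=2(l) contributes 16
|[w]| = 72

72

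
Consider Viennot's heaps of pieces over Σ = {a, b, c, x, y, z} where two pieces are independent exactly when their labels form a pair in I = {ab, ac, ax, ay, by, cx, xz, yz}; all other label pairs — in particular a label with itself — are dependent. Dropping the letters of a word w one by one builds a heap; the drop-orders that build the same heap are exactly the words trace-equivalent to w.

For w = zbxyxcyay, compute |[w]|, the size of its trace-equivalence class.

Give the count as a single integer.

drop 0:z onto floor
drop 1:b onto {0:z}
drop 2:x onto {1:b}
drop 3:y onto {2:x}
drop 4:x onto {3:y}
drop 5:c onto {3:y}
drop 6:y onto {4:x, 5:c}
drop 7:a onto {0:z}
drop 8:y onto {6:y}
ground layer = {0:z}
drop-orders for the pieces not yet dropped (sum over which currently-grounded one goes next):
  1 to go: {7} 1  {8} 1
  2 to go: {6,8} 1  {7,8} 2
  3 to go: {4,6,8} 1  {5,6,8} 1  {6,7,8} 3
  4 to go: {4,5,6,8} 2  {4,6,7,8} 4  {5,6,7,8} 4
  5 to go: {3,4,5,6,8} 2  {4,5,6,7,8} 10
  6 to go: {2,3,4,5,6,8} 2  {3,4,5,6,7,8} 12
  7 to go: {1,2,3,4,5,6,8} 2  {2,3,4,5,6,7,8} 14
  if 0:z drops first: 16 orders

16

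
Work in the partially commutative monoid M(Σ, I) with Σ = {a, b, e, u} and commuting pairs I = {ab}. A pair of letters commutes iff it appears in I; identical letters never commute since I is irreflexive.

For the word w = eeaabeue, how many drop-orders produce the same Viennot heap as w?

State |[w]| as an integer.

3

0(e) covers ∅
1(e) covers 0:e
2(a) covers 1:e
3(a) covers 2:a
4(b) covers 1:e
5(e) covers 3:a, 4:b
6(u) covers 5:e
7(e) covers 6:u
floor of heap: 0:e
completions by unplaced set U, small U first (add the entries for U minus each lowest piece of U):
  |U|=1: {7}:1
  |U|=2: {6,7}:1
  |U|=3: {5,6,7}:1
  |U|=4: {3,5,6,7}:1  {4,5,6,7}:1
  |U|=5: {2,3,5,6,7}:1  {3,4,5,6,7}:2
  |U|=6: {2,3,4,5,6,7}:3
  start at 0(e): 3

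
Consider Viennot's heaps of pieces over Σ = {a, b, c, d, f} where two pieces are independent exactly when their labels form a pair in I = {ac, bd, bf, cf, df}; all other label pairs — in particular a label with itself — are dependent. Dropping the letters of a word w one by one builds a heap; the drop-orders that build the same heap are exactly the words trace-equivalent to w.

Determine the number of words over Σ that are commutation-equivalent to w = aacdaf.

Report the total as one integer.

#0=a has no predecessor
#1=a depends on [0:a]
#2=c has no predecessor
#3=d depends on [1:a, 2:c]
#4=a depends on [3:d]
#5=f depends on [4:a]
sources: [0:a, 2:c]
N(rest) = Σ N(rest − s) over sources s of rest; N(one piece) = 1:
  size 1 → [5]=1
  size 2 → [4,5]=1
  size 3 → [3,4,5]=1
  size 4 → [1,3,4,5]=1  [2,3,4,5]=1
  first=0(a) contributes 2
  first=2(c) contributes 1
|[w]| = 3

3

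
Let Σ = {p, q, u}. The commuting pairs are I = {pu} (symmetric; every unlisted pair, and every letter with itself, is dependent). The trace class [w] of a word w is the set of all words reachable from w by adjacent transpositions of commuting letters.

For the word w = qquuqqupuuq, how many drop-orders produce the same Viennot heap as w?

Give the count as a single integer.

piece 0:q — minimal
piece 1:q rests on {0:q}
piece 2:u rests on {1:q}
piece 3:u rests on {2:u}
piece 4:q rests on {3:u}
piece 5:q rests on {4:q}
piece 6:u rests on {5:q}
piece 7:p rests on {5:q}
piece 8:u rests on {6:u}
piece 9:u rests on {8:u}
piece 10:q rests on {7:p, 9:u}
minimal pieces: {0:q}
ways to finish when only these pieces remain (= sum over removing one remaining piece with nothing left below it):
  1 left: {10}→1
  2 left: {7,10}→1  {9,10}→1
  3 left: {7,9,10}→2  {8,9,10}→1
  4 left: {6,8,9,10}→1  {7,8,9,10}→3
  5 left: {6,7,8,9,10}→4
  6 left: {5,6,7,8,9,10}→4
  7 left: {4,5,6,7,8,9,10}→4
  8 left: {3,4,5,6,7,8,9,10}→4
  9 left: {2,3,4,5,6,7,8,9,10}→4
  placing 0:q first → 4 extensions

4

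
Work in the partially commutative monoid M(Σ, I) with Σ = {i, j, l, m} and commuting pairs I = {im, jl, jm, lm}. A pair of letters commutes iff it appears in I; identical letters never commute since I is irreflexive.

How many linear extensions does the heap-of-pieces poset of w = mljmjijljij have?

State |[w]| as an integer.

0(m) covers ∅
1(l) covers ∅
2(j) covers ∅
3(m) covers 0:m
4(j) covers 2:j
5(i) covers 1:l, 4:j
6(j) covers 5:i
7(l) covers 5:i
8(j) covers 6:j
9(i) covers 7:l, 8:j
10(j) covers 9:i
floor of heap: 0:m, 1:l, 2:j
completions by unplaced set U, small U first (add the entries for U minus each lowest piece of U):
  |U|=1: {3}:1  {10}:1
  |U|=2: {0,3}:1  {3,10}:2  {9,10}:1
  |U|=3: {0,3,10}:3  {3,9,10}:3  {7,9,10}:1  {8,9,10}:1
  |U|=4: {0,3,9,10}:6  {3,7,9,10}:4  {3,8,9,10}:4  {6,8,9,10}:1  {7,8,9,10}:2
  |U|=5: {0,3,7,9,10}:10  {0,3,8,9,10}:10  {3,6,8,9,10}:5  {3,7,8,9,10}:10  {6,7,8,9,10}:3
  |U|=6: {0,3,6,8,9,10}:15  {0,3,7,8,9,10}:30  {3,6,7,8,9,10}:18  {5,6,7,8,9,10}:3
  |U|=7: {0,3,6,7,8,9,10}:63  {1,5,6,7,8,9,10}:3  {3,5,6,7,8,9,10}:21  {4,5,6,7,8,9,10}:3
  |U|=8: {0,3,5,6,7,8,9,10}:84  {1,3,5,6,7,8,9,10}:24  {1,4,5,6,7,8,9,10}:6  {2,4,5,6,7,8,9,10}:3  {3,4,5,6,7,8,9,10}:24
  |U|=9: {0,1,3,5,6,7,8,9,10}:108  {0,3,4,5,6,7,8,9,10}:108  {1,2,4,5,6,7,8,9,10}:9  {1,3,4,5,6,7,8,9,10}:54  {2,3,4,5,6,7,8,9,10}:27
  start at 0(m): 90
  start at 1(l): 135
  start at 2(j): 270
sum over floor = 495

495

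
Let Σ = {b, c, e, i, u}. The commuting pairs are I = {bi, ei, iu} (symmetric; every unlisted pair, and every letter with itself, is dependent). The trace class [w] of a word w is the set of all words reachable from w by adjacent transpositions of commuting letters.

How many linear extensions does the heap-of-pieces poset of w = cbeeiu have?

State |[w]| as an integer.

0(c) covers ∅
1(b) covers 0:c
2(e) covers 1:b
3(e) covers 2:e
4(i) covers 0:c
5(u) covers 3:e
floor of heap: 0:c
completions by unplaced set U, small U first (add the entries for U minus each lowest piece of U):
  |U|=1: {4}:1  {5}:1
  |U|=2: {3,5}:1  {4,5}:2
  |U|=3: {2,3,5}:1  {3,4,5}:3
  |U|=4: {1,2,3,5}:1  {2,3,4,5}:4
  start at 0(c): 5

5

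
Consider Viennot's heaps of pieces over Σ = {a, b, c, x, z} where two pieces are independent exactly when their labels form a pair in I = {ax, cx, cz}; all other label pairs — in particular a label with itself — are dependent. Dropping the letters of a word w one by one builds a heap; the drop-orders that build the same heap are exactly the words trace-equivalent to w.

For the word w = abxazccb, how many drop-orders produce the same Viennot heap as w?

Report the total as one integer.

9

piece 0:a — minimal
piece 1:b rests on {0:a}
piece 2:x rests on {1:b}
piece 3:a rests on {1:b}
piece 4:z rests on {2:x, 3:a}
piece 5:c rests on {3:a}
piece 6:c rests on {5:c}
piece 7:b rests on {4:z, 6:c}
minimal pieces: {0:a}
ways to finish when only these pieces remain (= sum over removing one remaining piece with nothing left below it):
  1 left: {7}→1
  2 left: {4,7}→1  {6,7}→1
  3 left: {2,4,7}→1  {4,6,7}→2  {5,6,7}→1
  4 left: {2,4,6,7}→3  {4,5,6,7}→3
  5 left: {2,4,5,6,7}→6  {3,4,5,6,7}→3
  6 left: {2,3,4,5,6,7}→9
  placing 0:a first → 9 extensions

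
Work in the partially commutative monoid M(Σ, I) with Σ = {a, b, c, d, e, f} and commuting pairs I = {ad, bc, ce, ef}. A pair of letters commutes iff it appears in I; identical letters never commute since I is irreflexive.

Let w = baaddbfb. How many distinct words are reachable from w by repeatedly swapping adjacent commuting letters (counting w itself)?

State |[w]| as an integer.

6

piece 0:b — minimal
piece 1:a rests on {0:b}
piece 2:a rests on {1:a}
piece 3:d rests on {0:b}
piece 4:d rests on {3:d}
piece 5:b rests on {2:a, 4:d}
piece 6:f rests on {5:b}
piece 7:b rests on {6:f}
minimal pieces: {0:b}
ways to finish when only these pieces remain (= sum over removing one remaining piece with nothing left below it):
  1 left: {7}→1
  2 left: {6,7}→1
  3 left: {5,6,7}→1
  4 left: {2,5,6,7}→1  {4,5,6,7}→1
  5 left: {1,2,5,6,7}→1  {2,4,5,6,7}→2  {3,4,5,6,7}→1
  6 left: {1,2,4,5,6,7}→3  {2,3,4,5,6,7}→3
  placing 0:b first → 6 extensions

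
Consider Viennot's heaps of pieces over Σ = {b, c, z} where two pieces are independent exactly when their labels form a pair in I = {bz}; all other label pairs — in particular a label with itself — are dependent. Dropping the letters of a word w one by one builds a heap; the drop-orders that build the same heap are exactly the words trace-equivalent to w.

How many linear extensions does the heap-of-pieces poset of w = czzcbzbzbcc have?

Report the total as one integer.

10

piece 0:c — minimal
piece 1:z rests on {0:c}
piece 2:z rests on {1:z}
piece 3:c rests on {2:z}
piece 4:b rests on {3:c}
piece 5:z rests on {3:c}
piece 6:b rests on {4:b}
piece 7:z rests on {5:z}
piece 8:b rests on {6:b}
piece 9:c rests on {7:z, 8:b}
piece 10:c rests on {9:c}
minimal pieces: {0:c}
ways to finish when only these pieces remain (= sum over removing one remaining piece with nothing left below it):
  1 left: {10}→1
  2 left: {9,10}→1
  3 left: {7,9,10}→1  {8,9,10}→1
  4 left: {5,7,9,10}→1  {6,8,9,10}→1  {7,8,9,10}→2
  5 left: {4,6,8,9,10}→1  {5,7,8,9,10}→3  {6,7,8,9,10}→3
  6 left: {4,6,7,8,9,10}→4  {5,6,7,8,9,10}→6
  7 left: {4,5,6,7,8,9,10}→10
  8 left: {3,4,5,6,7,8,9,10}→10
  9 left: {2,3,4,5,6,7,8,9,10}→10
  placing 0:c first → 10 extensions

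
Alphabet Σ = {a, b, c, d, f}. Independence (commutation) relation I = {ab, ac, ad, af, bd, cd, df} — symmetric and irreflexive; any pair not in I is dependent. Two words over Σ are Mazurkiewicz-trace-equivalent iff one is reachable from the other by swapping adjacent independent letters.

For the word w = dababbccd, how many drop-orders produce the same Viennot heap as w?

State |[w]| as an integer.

756

drop 0:d onto floor
drop 1:a onto floor
drop 2:b onto floor
drop 3:a onto {1:a}
drop 4:b onto {2:b}
drop 5:b onto {4:b}
drop 6:c onto {5:b}
drop 7:c onto {6:c}
drop 8:d onto {0:d}
ground layer = {0:d, 1:a, 2:b}
drop-orders for the pieces not yet dropped (sum over which currently-grounded one goes next):
  1 to go: {3} 1  {7} 1  {8} 1
  2 to go: {0,8} 1  {1,3} 1  {3,7} 2  {3,8} 2  {6,7} 1  {7,8} 2
  3 to go: {0,3,8} 3  {0,7,8} 3  {1,3,7} 3  {1,3,8} 3  {3,6,7} 3  {3,7,8} 6  {5,6,7} 1  {6,7,8} 3
  4 to go: {0,1,3,8} 6  {0,3,7,8} 12  {0,6,7,8} 6  {1,3,6,7} 6  {1,3,7,8} 12  {3,5,6,7} 4  {3,6,7,8} 12  {4,5,6,7} 1  {5,6,7,8} 4
  5 to go: {0,1,3,7,8} 30  {0,3,6,7,8} 30  {0,5,6,7,8} 10  {1,3,5,6,7} 10  {1,3,6,7,8} 30  {2,4,5,6,7} 1  {3,4,5,6,7} 5  {3,5,6,7,8} 20  {4,5,6,7,8} 5
  6 to go: {0,1,3,6,7,8} 90  {0,3,5,6,7,8} 60  {0,4,5,6,7,8} 15  {1,3,4,5,6,7} 15  {1,3,5,6,7,8} 60  {2,3,4,5,6,7} 6  {2,4,5,6,7,8} 6  {3,4,5,6,7,8} 30
  7 to go: {0,1,3,5,6,7,8} 210  {0,2,4,5,6,7,8} 21  {0,3,4,5,6,7,8} 105  {1,2,3,4,5,6,7} 21  {1,3,4,5,6,7,8} 105  {2,3,4,5,6,7,8} 42
  if 0:d drops first: 168 orders
  if 1:a drops first: 168 orders
  if 2:b drops first: 420 orders
heap linearizations: 756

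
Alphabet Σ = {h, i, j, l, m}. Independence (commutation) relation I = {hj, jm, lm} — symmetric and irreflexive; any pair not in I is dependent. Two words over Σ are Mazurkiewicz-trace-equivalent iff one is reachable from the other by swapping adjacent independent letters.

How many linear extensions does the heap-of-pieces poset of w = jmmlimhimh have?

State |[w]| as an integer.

6

drop 0:j onto floor
drop 1:m onto floor
drop 2:m onto {1:m}
drop 3:l onto {0:j}
drop 4:i onto {2:m, 3:l}
drop 5:m onto {4:i}
drop 6:h onto {5:m}
drop 7:i onto {6:h}
drop 8:m onto {7:i}
drop 9:h onto {8:m}
ground layer = {0:j, 1:m}
drop-orders for the pieces not yet dropped (sum over which currently-grounded one goes next):
  1 to go: {9} 1
  2 to go: {8,9} 1
  3 to go: {7,8,9} 1
  4 to go: {6,7,8,9} 1
  5 to go: {5,6,7,8,9} 1
  6 to go: {4,5,6,7,8,9} 1
  7 to go: {2,4,5,6,7,8,9} 1  {3,4,5,6,7,8,9} 1
  8 to go: {0,3,4,5,6,7,8,9} 1  {1,2,4,5,6,7,8,9} 1  {2,3,4,5,6,7,8,9} 2
  if 0:j drops first: 3 orders
  if 1:m drops first: 3 orders
heap linearizations: 6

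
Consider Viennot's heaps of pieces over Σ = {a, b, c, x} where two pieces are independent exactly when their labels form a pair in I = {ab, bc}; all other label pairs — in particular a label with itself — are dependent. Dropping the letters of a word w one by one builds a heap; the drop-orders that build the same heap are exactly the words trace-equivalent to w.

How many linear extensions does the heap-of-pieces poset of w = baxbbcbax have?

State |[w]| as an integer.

20

drop 0:b onto floor
drop 1:a onto floor
drop 2:x onto {0:b, 1:a}
drop 3:b onto {2:x}
drop 4:b onto {3:b}
drop 5:c onto {2:x}
drop 6:b onto {4:b}
drop 7:a onto {5:c}
drop 8:x onto {6:b, 7:a}
ground layer = {0:b, 1:a}
drop-orders for the pieces not yet dropped (sum over which currently-grounded one goes next):
  1 to go: {8} 1
  2 to go: {6,8} 1  {7,8} 1
  3 to go: {4,6,8} 1  {5,7,8} 1  {6,7,8} 2
  4 to go: {3,4,6,8} 1  {4,6,7,8} 3  {5,6,7,8} 3
  5 to go: {3,4,6,7,8} 4  {4,5,6,7,8} 6
  6 to go: {3,4,5,6,7,8} 10
  7 to go: {2,3,4,5,6,7,8} 10
  if 0:b drops first: 10 orders
  if 1:a drops first: 10 orders
heap linearizations: 20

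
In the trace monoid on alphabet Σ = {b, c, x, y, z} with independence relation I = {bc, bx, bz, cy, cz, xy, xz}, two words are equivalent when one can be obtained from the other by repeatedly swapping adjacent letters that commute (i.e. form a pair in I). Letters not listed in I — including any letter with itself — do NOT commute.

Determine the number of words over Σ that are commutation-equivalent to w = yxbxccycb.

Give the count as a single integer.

0(y) covers ∅
1(x) covers ∅
2(b) covers 0:y
3(x) covers 1:x
4(c) covers 3:x
5(c) covers 4:c
6(y) covers 2:b
7(c) covers 5:c
8(b) covers 6:y
floor of heap: 0:y, 1:x
completions by unplaced set U, small U first (add the entries for U minus each lowest piece of U):
  |U|=1: {7}:1  {8}:1
  |U|=2: {5,7}:1  {6,8}:1  {7,8}:2
  |U|=3: {2,6,8}:1  {4,5,7}:1  {5,7,8}:3  {6,7,8}:3
  |U|=4: {0,2,6,8}:1  {2,6,7,8}:4  {3,4,5,7}:1  {4,5,7,8}:4  {5,6,7,8}:6
  |U|=5: {0,2,6,7,8}:5  {1,3,4,5,7}:1  {2,5,6,7,8}:10  {3,4,5,7,8}:5  {4,5,6,7,8}:10
  |U|=6: {0,2,5,6,7,8}:15  {1,3,4,5,7,8}:6  {2,4,5,6,7,8}:20  {3,4,5,6,7,8}:15
  |U|=7: {0,2,4,5,6,7,8}:35  {1,3,4,5,6,7,8}:21  {2,3,4,5,6,7,8}:35
  start at 0(y): 56
  start at 1(x): 70
sum over floor = 126

126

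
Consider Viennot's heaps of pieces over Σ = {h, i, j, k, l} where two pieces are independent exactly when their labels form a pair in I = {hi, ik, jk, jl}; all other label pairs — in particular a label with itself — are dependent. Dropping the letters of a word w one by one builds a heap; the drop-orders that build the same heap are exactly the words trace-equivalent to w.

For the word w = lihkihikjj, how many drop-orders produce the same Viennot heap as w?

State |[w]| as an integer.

piece 0:l — minimal
piece 1:i rests on {0:l}
piece 2:h rests on {0:l}
piece 3:k rests on {2:h}
piece 4:i rests on {1:i}
piece 5:h rests on {3:k}
piece 6:i rests on {4:i}
piece 7:k rests on {5:h}
piece 8:j rests on {5:h, 6:i}
piece 9:j rests on {8:j}
minimal pieces: {0:l}
ways to finish when only these pieces remain (= sum over removing one remaining piece with nothing left below it):
  1 left: {7}→1  {9}→1
  2 left: {7,9}→2  {8,9}→1
  3 left: {6,8,9}→1  {7,8,9}→3
  4 left: {4,6,8,9}→1  {5,7,8,9}→3  {6,7,8,9}→4
  5 left: {1,4,6,8,9}→1  {3,5,7,8,9}→3  {4,6,7,8,9}→5  {5,6,7,8,9}→7
  6 left: {1,4,6,7,8,9}→6  {2,3,5,7,8,9}→3  {3,5,6,7,8,9}→10  {4,5,6,7,8,9}→12
  7 left: {1,4,5,6,7,8,9}→18  {2,3,5,6,7,8,9}→13  {3,4,5,6,7,8,9}→22
  8 left: {1,3,4,5,6,7,8,9}→40  {2,3,4,5,6,7,8,9}→35
  placing 0:l first → 75 extensions

75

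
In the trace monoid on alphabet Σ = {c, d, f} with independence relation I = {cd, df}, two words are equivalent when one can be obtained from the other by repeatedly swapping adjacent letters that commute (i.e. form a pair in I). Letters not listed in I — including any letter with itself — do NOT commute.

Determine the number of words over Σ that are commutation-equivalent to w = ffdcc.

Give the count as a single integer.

5

#0=f has no predecessor
#1=f depends on [0:f]
#2=d has no predecessor
#3=c depends on [1:f]
#4=c depends on [3:c]
sources: [0:f, 2:d]
N(rest) = Σ N(rest − s) over sources s of rest; N(one piece) = 1:
  size 1 → [2]=1  [4]=1
  size 2 → [2,4]=2  [3,4]=1
  size 3 → [1,3,4]=1  [2,3,4]=3
  first=0(f) contributes 4
  first=2(d) contributes 1
|[w]| = 5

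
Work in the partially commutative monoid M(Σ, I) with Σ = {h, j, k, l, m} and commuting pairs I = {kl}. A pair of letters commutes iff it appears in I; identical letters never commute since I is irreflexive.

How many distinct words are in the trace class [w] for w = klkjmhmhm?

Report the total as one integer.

#0=k has no predecessor
#1=l has no predecessor
#2=k depends on [0:k]
#3=j depends on [1:l, 2:k]
#4=m depends on [3:j]
#5=h depends on [4:m]
#6=m depends on [5:h]
#7=h depends on [6:m]
#8=m depends on [7:h]
sources: [0:k, 1:l]
N(rest) = Σ N(rest − s) over sources s of rest; N(one piece) = 1:
  size 1 → [8]=1
  size 2 → [7,8]=1
  size 3 → [6,7,8]=1
  size 4 → [5,6,7,8]=1
  size 5 → [4,5,6,7,8]=1
  size 6 → [3,4,5,6,7,8]=1
  size 7 → [1,3,4,5,6,7,8]=1  [2,3,4,5,6,7,8]=1
  first=0(k) contributes 2
  first=1(l) contributes 1
|[w]| = 3

3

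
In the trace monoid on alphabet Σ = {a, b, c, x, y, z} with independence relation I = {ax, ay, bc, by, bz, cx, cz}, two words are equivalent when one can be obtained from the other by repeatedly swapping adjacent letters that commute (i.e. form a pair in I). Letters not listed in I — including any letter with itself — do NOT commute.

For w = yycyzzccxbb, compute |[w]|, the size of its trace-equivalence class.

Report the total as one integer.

21

#0=y has no predecessor
#1=y depends on [0:y]
#2=c depends on [1:y]
#3=y depends on [2:c]
#4=z depends on [3:y]
#5=z depends on [4:z]
#6=c depends on [3:y]
#7=c depends on [6:c]
#8=x depends on [5:z]
#9=b depends on [8:x]
#10=b depends on [9:b]
sources: [0:y]
N(rest) = Σ N(rest − s) over sources s of rest; N(one piece) = 1:
  size 1 → [7]=1  [10]=1
  size 2 → [6,7]=1  [7,10]=2  [9,10]=1
  size 3 → [6,7,10]=3  [7,9,10]=3  [8,9,10]=1
  size 4 → [5,8,9,10]=1  [6,7,9,10]=6  [7,8,9,10]=4
  size 5 → [4,5,8,9,10]=1  [5,7,8,9,10]=5  [6,7,8,9,10]=10
  size 6 → [4,5,7,8,9,10]=6  [5,6,7,8,9,10]=15
  size 7 → [4,5,6,7,8,9,10]=21
  size 8 → [3,4,5,6,7,8,9,10]=21
  size 9 → [2,3,4,5,6,7,8,9,10]=21
  first=0(y) contributes 21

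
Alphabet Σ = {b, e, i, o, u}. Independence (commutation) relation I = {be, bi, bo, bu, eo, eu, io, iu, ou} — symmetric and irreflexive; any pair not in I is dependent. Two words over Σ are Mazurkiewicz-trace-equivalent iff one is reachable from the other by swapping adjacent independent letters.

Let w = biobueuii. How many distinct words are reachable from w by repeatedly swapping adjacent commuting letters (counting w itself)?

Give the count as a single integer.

#0=b has no predecessor
#1=i has no predecessor
#2=o has no predecessor
#3=b depends on [0:b]
#4=u has no predecessor
#5=e depends on [1:i]
#6=u depends on [4:u]
#7=i depends on [5:e]
#8=i depends on [7:i]
sources: [0:b, 1:i, 2:o, 4:u]
N(rest) = Σ N(rest − s) over sources s of rest; N(one piece) = 1:
  size 1 → [2]=1  [3]=1  [6]=1  [8]=1
  size 2 → [0,3]=1  [2,3]=2  [2,6]=2  [2,8]=2  [3,6]=2  [3,8]=2  [4,6]=1  [6,8]=2  [7,8]=1
  size 3 → [0,2,3]=3  [0,3,6]=3  [0,3,8]=3  [2,3,6]=6  [2,3,8]=6  [2,4,6]=3  [2,6,8]=6  [2,7,8]=3  [3,4,6]=3  [3,6,8]=6  [3,7,8]=3  [4,6,8]=3  [5,7,8]=1  [6,7,8]=3
  size 4 → [0,2,3,6]=12  [0,2,3,8]=12  [0,3,4,6]=6  [0,3,6,8]=12  [0,3,7,8]=6  [1,5,7,8]=1  [2,3,4,6]=12  [2,3,6,8]=24  [2,3,7,8]=12  [2,4,6,8]=12  [2,5,7,8]=4  [2,6,7,8]=12  [3,4,6,8]=12  [3,5,7,8]=4  [3,6,7,8]=12  [4,6,7,8]=6  [5,6,7,8]=4
  size 5 → [0,2,3,4,6]=30  [0,2,3,6,8]=60  [0,2,3,7,8]=30  [0,3,4,6,8]=30  [0,3,5,7,8]=10  [0,3,6,7,8]=30  [1,2,5,7,8]=5  [1,3,5,7,8]=5  [1,5,6,7,8]=5  [2,3,4,6,8]=60  [2,3,5,7,8]=20  [2,3,6,7,8]=60  [2,4,6,7,8]=30  [2,5,6,7,8]=20  [3,4,6,7,8]=30  [3,5,6,7,8]=20  [4,5,6,7,8]=10
  size 6 → [0,1,3,5,7,8]=15  [0,2,3,4,6,8]=180  [0,2,3,5,7,8]=60  [0,2,3,6,7,8]=180  [0,3,4,6,7,8]=90  [0,3,5,6,7,8]=60  [1,2,3,5,7,8]=30  [1,2,5,6,7,8]=30  [1,3,5,6,7,8]=30  [1,4,5,6,7,8]=15  [2,3,4,6,7,8]=180  [2,3,5,6,7,8]=120  [2,4,5,6,7,8]=60  [3,4,5,6,7,8]=60
  size 7 → [0,1,2,3,5,7,8]=105  [0,1,3,5,6,7,8]=105  [0,2,3,4,6,7,8]=630  [0,2,3,5,6,7,8]=420  [0,3,4,5,6,7,8]=210  [1,2,3,5,6,7,8]=210  [1,2,4,5,6,7,8]=105  [1,3,4,5,6,7,8]=105  [2,3,4,5,6,7,8]=420
  first=0(b) contributes 840
  first=1(i) contributes 1680
  first=2(o) contributes 420
  first=4(u) contributes 840
|[w]| = 3780

3780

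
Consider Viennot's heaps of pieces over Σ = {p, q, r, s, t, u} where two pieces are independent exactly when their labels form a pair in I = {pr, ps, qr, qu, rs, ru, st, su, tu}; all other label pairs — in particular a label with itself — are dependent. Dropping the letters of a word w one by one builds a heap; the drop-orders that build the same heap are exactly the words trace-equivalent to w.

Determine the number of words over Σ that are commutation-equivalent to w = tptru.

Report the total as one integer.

drop 0:t onto floor
drop 1:p onto {0:t}
drop 2:t onto {1:p}
drop 3:r onto {2:t}
drop 4:u onto {1:p}
ground layer = {0:t}
drop-orders for the pieces not yet dropped (sum over which currently-grounded one goes next):
  1 to go: {3} 1  {4} 1
  2 to go: {2,3} 1  {3,4} 2
  3 to go: {2,3,4} 3
  if 0:t drops first: 3 orders

3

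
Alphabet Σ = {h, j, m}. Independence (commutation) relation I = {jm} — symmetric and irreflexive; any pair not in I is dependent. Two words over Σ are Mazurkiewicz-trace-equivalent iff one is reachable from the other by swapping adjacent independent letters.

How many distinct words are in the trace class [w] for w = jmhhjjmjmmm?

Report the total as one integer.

drop 0:j onto floor
drop 1:m onto floor
drop 2:h onto {0:j, 1:m}
drop 3:h onto {2:h}
drop 4:j onto {3:h}
drop 5:j onto {4:j}
drop 6:m onto {3:h}
drop 7:j onto {5:j}
drop 8:m onto {6:m}
drop 9:m onto {8:m}
drop 10:m onto {9:m}
ground layer = {0:j, 1:m}
drop-orders for the pieces not yet dropped (sum over which currently-grounded one goes next):
  1 to go: {7} 1  {10} 1
  2 to go: {5,7} 1  {7,10} 2  {9,10} 1
  3 to go: {4,5,7} 1  {5,7,10} 3  {7,9,10} 3  {8,9,10} 1
  4 to go: {4,5,7,10} 4  {5,7,9,10} 6  {6,8,9,10} 1  {7,8,9,10} 4
  5 to go: {4,5,7,9,10} 10  {5,7,8,9,10} 10  {6,7,8,9,10} 5
  6 to go: {4,5,7,8,9,10} 20  {5,6,7,8,9,10} 15
  7 to go: {4,5,6,7,8,9,10} 35
  8 to go: {3,4,5,6,7,8,9,10} 35
  9 to go: {2,3,4,5,6,7,8,9,10} 35
  if 0:j drops first: 35 orders
  if 1:m drops first: 35 orders
heap linearizations: 70

70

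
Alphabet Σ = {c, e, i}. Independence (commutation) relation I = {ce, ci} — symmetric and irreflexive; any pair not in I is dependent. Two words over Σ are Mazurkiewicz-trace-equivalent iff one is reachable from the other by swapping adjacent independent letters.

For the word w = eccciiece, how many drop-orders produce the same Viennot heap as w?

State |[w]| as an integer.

126

0(e) covers ∅
1(c) covers ∅
2(c) covers 1:c
3(c) covers 2:c
4(i) covers 0:e
5(i) covers 4:i
6(e) covers 5:i
7(c) covers 3:c
8(e) covers 6:e
floor of heap: 0:e, 1:c
completions by unplaced set U, small U first (add the entries for U minus each lowest piece of U):
  |U|=1: {7}:1  {8}:1
  |U|=2: {3,7}:1  {6,8}:1  {7,8}:2
  |U|=3: {2,3,7}:1  {3,7,8}:3  {5,6,8}:1  {6,7,8}:3
  |U|=4: {1,2,3,7}:1  {2,3,7,8}:4  {3,6,7,8}:6  {4,5,6,8}:1  {5,6,7,8}:4
  |U|=5: {0,4,5,6,8}:1  {1,2,3,7,8}:5  {2,3,6,7,8}:10  {3,5,6,7,8}:10  {4,5,6,7,8}:5
  |U|=6: {0,4,5,6,7,8}:6  {1,2,3,6,7,8}:15  {2,3,5,6,7,8}:20  {3,4,5,6,7,8}:15
  |U|=7: {0,3,4,5,6,7,8}:21  {1,2,3,5,6,7,8}:35  {2,3,4,5,6,7,8}:35
  start at 0(e): 70
  start at 1(c): 56
sum over floor = 126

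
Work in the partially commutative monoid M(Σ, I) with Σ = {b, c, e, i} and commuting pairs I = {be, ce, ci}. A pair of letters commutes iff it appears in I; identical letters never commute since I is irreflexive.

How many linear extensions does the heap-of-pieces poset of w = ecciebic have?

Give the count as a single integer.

drop 0:e onto floor
drop 1:c onto floor
drop 2:c onto {1:c}
drop 3:i onto {0:e}
drop 4:e onto {3:i}
drop 5:b onto {2:c, 3:i}
drop 6:i onto {4:e, 5:b}
drop 7:c onto {5:b}
ground layer = {0:e, 1:c}
drop-orders for the pieces not yet dropped (sum over which currently-grounded one goes next):
  1 to go: {6} 1  {7} 1
  2 to go: {4,6} 1  {6,7} 2
  3 to go: {4,6,7} 3  {5,6,7} 2
  4 to go: {2,5,6,7} 2  {4,5,6,7} 5
  5 to go: {1,2,5,6,7} 2  {2,4,5,6,7} 7  {3,4,5,6,7} 5
  6 to go: {0,3,4,5,6,7} 5  {1,2,4,5,6,7} 9  {2,3,4,5,6,7} 12
  if 0:e drops first: 21 orders
  if 1:c drops first: 17 orders
heap linearizations: 38

38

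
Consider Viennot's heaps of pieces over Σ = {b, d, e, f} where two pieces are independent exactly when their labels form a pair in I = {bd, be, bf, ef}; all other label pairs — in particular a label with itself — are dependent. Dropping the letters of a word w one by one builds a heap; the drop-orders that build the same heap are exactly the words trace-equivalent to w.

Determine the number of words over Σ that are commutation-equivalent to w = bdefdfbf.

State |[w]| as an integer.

0(b) covers ∅
1(d) covers ∅
2(e) covers 1:d
3(f) covers 1:d
4(d) covers 2:e, 3:f
5(f) covers 4:d
6(b) covers 0:b
7(f) covers 5:f
floor of heap: 0:b, 1:d
completions by unplaced set U, small U first (add the entries for U minus each lowest piece of U):
  |U|=1: {6}:1  {7}:1
  |U|=2: {0,6}:1  {5,7}:1  {6,7}:2
  |U|=3: {0,6,7}:3  {4,5,7}:1  {5,6,7}:3
  |U|=4: {0,5,6,7}:6  {2,4,5,7}:1  {3,4,5,7}:1  {4,5,6,7}:4
  |U|=5: {0,4,5,6,7}:10  {2,3,4,5,7}:2  {2,4,5,6,7}:5  {3,4,5,6,7}:5
  |U|=6: {0,2,4,5,6,7}:15  {0,3,4,5,6,7}:15  {1,2,3,4,5,7}:2  {2,3,4,5,6,7}:12
  start at 0(b): 14
  start at 1(d): 42
sum over floor = 56

56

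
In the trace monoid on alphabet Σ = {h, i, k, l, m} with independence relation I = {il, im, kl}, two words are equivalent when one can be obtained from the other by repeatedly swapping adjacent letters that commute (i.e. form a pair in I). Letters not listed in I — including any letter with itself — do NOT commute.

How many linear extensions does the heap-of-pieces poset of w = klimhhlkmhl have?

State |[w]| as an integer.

10

piece 0:k — minimal
piece 1:l — minimal
piece 2:i rests on {0:k}
piece 3:m rests on {0:k, 1:l}
piece 4:h rests on {2:i, 3:m}
piece 5:h rests on {4:h}
piece 6:l rests on {5:h}
piece 7:k rests on {5:h}
piece 8:m rests on {6:l, 7:k}
piece 9:h rests on {8:m}
piece 10:l rests on {9:h}
minimal pieces: {0:k, 1:l}
ways to finish when only these pieces remain (= sum over removing one remaining piece with nothing left below it):
  1 left: {10}→1
  2 left: {9,10}→1
  3 left: {8,9,10}→1
  4 left: {6,8,9,10}→1  {7,8,9,10}→1
  5 left: {6,7,8,9,10}→2
  6 left: {5,6,7,8,9,10}→2
  7 left: {4,5,6,7,8,9,10}→2
  8 left: {2,4,5,6,7,8,9,10}→2  {3,4,5,6,7,8,9,10}→2
  9 left: {1,3,4,5,6,7,8,9,10}→2  {2,3,4,5,6,7,8,9,10}→4
  placing 0:k first → 6 extensions
  placing 1:l first → 4 extensions
total linear extensions = 10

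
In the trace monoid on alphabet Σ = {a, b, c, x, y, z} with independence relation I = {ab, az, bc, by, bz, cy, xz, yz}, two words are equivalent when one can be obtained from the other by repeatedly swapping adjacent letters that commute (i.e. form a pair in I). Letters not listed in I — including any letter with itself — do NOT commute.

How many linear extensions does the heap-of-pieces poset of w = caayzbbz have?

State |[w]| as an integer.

drop 0:c onto floor
drop 1:a onto {0:c}
drop 2:a onto {1:a}
drop 3:y onto {2:a}
drop 4:z onto {0:c}
drop 5:b onto floor
drop 6:b onto {5:b}
drop 7:z onto {4:z}
ground layer = {0:c, 5:b}
drop-orders for the pieces not yet dropped (sum over which currently-grounded one goes next):
  1 to go: {3} 1  {6} 1  {7} 1
  2 to go: {2,3} 1  {3,6} 2  {3,7} 2  {4,7} 1  {5,6} 1  {6,7} 2
  3 to go: {1,2,3} 1  {2,3,6} 3  {2,3,7} 3  {3,4,7} 3  {3,5,6} 3  {3,6,7} 6  {4,6,7} 3  {5,6,7} 3
  4 to go: {1,2,3,6} 4  {1,2,3,7} 4  {2,3,4,7} 6  {2,3,5,6} 6  {2,3,6,7} 12  {3,4,6,7} 12  {3,5,6,7} 12  {4,5,6,7} 6
  5 to go: {1,2,3,4,7} 10  {1,2,3,5,6} 10  {1,2,3,6,7} 20  {2,3,4,6,7} 30  {2,3,5,6,7} 30  {3,4,5,6,7} 30
  6 to go: {0,1,2,3,4,7} 10  {1,2,3,4,6,7} 60  {1,2,3,5,6,7} 60  {2,3,4,5,6,7} 90
  if 0:c drops first: 210 orders
  if 5:b drops first: 70 orders
heap linearizations: 280

280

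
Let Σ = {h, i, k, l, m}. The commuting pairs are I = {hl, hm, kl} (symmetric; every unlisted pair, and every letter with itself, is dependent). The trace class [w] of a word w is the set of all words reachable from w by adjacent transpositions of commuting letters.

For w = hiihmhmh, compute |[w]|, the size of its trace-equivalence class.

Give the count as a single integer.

10

0(h) covers ∅
1(i) covers 0:h
2(i) covers 1:i
3(h) covers 2:i
4(m) covers 2:i
5(h) covers 3:h
6(m) covers 4:m
7(h) covers 5:h
floor of heap: 0:h
completions by unplaced set U, small U first (add the entries for U minus each lowest piece of U):
  |U|=1: {6}:1  {7}:1
  |U|=2: {4,6}:1  {5,7}:1  {6,7}:2
  |U|=3: {3,5,7}:1  {4,6,7}:3  {5,6,7}:3
  |U|=4: {3,5,6,7}:4  {4,5,6,7}:6
  |U|=5: {3,4,5,6,7}:10
  |U|=6: {2,3,4,5,6,7}:10
  start at 0(h): 10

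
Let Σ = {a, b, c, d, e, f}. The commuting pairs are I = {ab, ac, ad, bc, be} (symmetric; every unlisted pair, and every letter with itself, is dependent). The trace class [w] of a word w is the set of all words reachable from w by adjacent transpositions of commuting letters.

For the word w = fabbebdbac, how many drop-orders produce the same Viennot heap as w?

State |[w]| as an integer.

0(f) covers ∅
1(a) covers 0:f
2(b) covers 0:f
3(b) covers 2:b
4(e) covers 1:a
5(b) covers 3:b
6(d) covers 4:e, 5:b
7(b) covers 6:d
8(a) covers 4:e
9(c) covers 6:d
floor of heap: 0:f
completions by unplaced set U, small U first (add the entries for U minus each lowest piece of U):
  |U|=1: {7}:1  {8}:1  {9}:1
  |U|=2: {7,8}:2  {7,9}:2  {8,9}:2
  |U|=3: {6,7,9}:2  {7,8,9}:6
  |U|=4: {5,6,7,9}:2  {6,7,8,9}:8
  |U|=5: {3,5,6,7,9}:2  {4,6,7,8,9}:8  {5,6,7,8,9}:10
  |U|=6: {1,4,6,7,8,9}:8  {2,3,5,6,7,9}:2  {3,5,6,7,8,9}:12  {4,5,6,7,8,9}:18
  |U|=7: {1,4,5,6,7,8,9}:26  {2,3,5,6,7,8,9}:14  {3,4,5,6,7,8,9}:30
  |U|=8: {1,3,4,5,6,7,8,9}:56  {2,3,4,5,6,7,8,9}:44
  start at 0(f): 100

100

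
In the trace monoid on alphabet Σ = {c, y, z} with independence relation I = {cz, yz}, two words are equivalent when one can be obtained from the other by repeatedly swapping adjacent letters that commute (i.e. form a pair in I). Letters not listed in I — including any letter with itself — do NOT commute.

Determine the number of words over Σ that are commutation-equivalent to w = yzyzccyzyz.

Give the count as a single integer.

#0=y has no predecessor
#1=z has no predecessor
#2=y depends on [0:y]
#3=z depends on [1:z]
#4=c depends on [2:y]
#5=c depends on [4:c]
#6=y depends on [5:c]
#7=z depends on [3:z]
#8=y depends on [6:y]
#9=z depends on [7:z]
sources: [0:y, 1:z]
N(rest) = Σ N(rest − s) over sources s of rest; N(one piece) = 1:
  size 1 → [8]=1  [9]=1
  size 2 → [6,8]=1  [7,9]=1  [8,9]=2
  size 3 → [3,7,9]=1  [5,6,8]=1  [6,8,9]=3  [7,8,9]=3
  size 4 → [1,3,7,9]=1  [3,7,8,9]=4  [4,5,6,8]=1  [5,6,8,9]=4  [6,7,8,9]=6
  size 5 → [1,3,7,8,9]=5  [2,4,5,6,8]=1  [3,6,7,8,9]=10  [4,5,6,8,9]=5  [5,6,7,8,9]=10
  size 6 → [0,2,4,5,6,8]=1  [1,3,6,7,8,9]=15  [2,4,5,6,8,9]=6  [3,5,6,7,8,9]=20  [4,5,6,7,8,9]=15
  size 7 → [0,2,4,5,6,8,9]=7  [1,3,5,6,7,8,9]=35  [2,4,5,6,7,8,9]=21  [3,4,5,6,7,8,9]=35
  size 8 → [0,2,4,5,6,7,8,9]=28  [1,3,4,5,6,7,8,9]=70  [2,3,4,5,6,7,8,9]=56
  first=0(y) contributes 126
  first=1(z) contributes 84
|[w]| = 210

210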